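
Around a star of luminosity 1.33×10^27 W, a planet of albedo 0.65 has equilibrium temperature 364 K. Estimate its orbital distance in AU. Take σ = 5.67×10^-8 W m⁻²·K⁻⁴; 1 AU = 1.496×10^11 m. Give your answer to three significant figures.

The flux needed for this T is 4σT⁴/(1−0.65) = 11380 W m⁻².
From L = 4πd²S, d = √(1.33×10^27/(4π·11380)) = 9.646×10^10 m = 0.6448 AU.

0.645 AU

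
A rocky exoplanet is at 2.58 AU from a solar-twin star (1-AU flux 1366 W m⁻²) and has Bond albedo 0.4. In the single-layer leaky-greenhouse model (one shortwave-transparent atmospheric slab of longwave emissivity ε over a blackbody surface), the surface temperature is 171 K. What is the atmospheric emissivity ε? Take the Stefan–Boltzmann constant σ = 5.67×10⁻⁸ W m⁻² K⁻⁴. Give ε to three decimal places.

0.730

Flux at the orbit: S = 1366/(2.58)² = 205.2 W m⁻².
First, T_e = [205.2·(1−0.4)/(4σ)]^(1/4) = 152.6 K.
Since (2−ε)/2 = (T_e/T_s)⁴ = 0.6349, ε = 0.7301.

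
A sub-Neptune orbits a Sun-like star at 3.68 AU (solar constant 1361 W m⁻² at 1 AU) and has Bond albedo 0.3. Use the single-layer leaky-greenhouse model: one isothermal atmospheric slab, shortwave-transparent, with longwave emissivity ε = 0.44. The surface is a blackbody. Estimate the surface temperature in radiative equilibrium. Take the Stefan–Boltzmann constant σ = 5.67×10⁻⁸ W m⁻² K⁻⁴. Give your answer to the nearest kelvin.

By the inverse-square law, S = 1361/3.68² = 100.5 W m⁻².
The planet radiates to space at T_e = [S(1−α)/(4σ)]^(1/4) = 132.7 K.
Surface balance with a leaky layer gives σT_s⁴ = σT_e⁴·2/(2−ε), so T_s = T_e·[2/(2−0.44)]^(1/4) = 141.2 K.

141 kelvin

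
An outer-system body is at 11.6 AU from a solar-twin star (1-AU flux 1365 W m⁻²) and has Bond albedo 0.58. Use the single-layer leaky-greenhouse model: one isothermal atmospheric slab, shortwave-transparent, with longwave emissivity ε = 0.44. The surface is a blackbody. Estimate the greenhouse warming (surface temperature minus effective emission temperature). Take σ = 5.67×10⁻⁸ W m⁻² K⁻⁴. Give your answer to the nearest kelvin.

4 K

By the inverse-square law, S = 1365/11.6² = 10.14 W m⁻².
At the top of the atmosphere, σT_e⁴ = S(1−α)/4 = 1.065 W m⁻², giving T_e = 65.83 K.
For a single slab of emissivity ε, T_s⁴ = 2T_e⁴/(2−ε); thus T_s = 65.83·(1.282)^(1/4) = 70.05 K.
Greenhouse warming: T_s − T_e = 4.219 K.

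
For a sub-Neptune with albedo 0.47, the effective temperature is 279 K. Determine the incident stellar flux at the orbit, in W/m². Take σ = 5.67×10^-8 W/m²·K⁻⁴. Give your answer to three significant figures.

2590 W/m²

From S(1−α)/4 = σT⁴: S = 4σT⁴/(1−α).
The emitted flux is σT⁴ = 343.6 W/m².
So S = 4×343.6/(1−0.47) = 2593 W/m².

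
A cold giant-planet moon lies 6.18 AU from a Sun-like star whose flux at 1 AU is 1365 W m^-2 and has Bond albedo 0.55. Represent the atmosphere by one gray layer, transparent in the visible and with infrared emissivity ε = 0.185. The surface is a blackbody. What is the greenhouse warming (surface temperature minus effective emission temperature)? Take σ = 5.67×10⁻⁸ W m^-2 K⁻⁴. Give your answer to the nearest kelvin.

2 kelvin

Flux at the orbit: S = 1365/(6.18)² = 35.74 W m^-2.
The planet radiates to space at T_e = [S(1−α)/(4σ)]^(1/4) = 91.77 K.
The surface balance (absorbed SW + ε·downward IR = σT_s⁴) with T_a⁴ = T_s⁴/2 reduces to T_s = T_e·[2/(2−ε)]^¼ = 94.02 K.
The atmosphere warms the surface by 2.254 K.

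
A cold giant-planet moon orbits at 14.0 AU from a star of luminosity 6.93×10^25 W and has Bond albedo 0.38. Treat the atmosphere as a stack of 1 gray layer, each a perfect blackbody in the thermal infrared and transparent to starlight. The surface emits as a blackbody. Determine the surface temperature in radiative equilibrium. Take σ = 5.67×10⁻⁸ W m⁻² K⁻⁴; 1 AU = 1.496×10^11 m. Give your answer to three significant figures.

d = 14.0 × 1.496×10^11 m = 2.094×10^12 m.
S = L/(4πd²) = 1.257 W m⁻².
The effective emission temperature is T_e = [S(1−α)/(4σ)]^¼ = 43.06 K.
With N = 1 opaque layers, T_s = (N+1)^(1/4)·T_e = 2^(1/4)·43.06 = 51.20 K.

51.2 K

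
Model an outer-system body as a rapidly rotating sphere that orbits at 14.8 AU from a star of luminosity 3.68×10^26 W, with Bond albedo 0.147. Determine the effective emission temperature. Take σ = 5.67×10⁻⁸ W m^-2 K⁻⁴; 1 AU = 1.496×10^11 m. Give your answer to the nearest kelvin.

69 K

Orbital distance: d = 14.8 AU = 2.214×10^12 m.
S = L/(4πd²) = 5.974 W m^-2.
Averaging over the sphere, the absorbed flux is S(1−α)/4 = 1.274 W m^-2.
Set σT⁴ = 1.274 → T = (1.274/σ)^(1/4) = 68.85 K.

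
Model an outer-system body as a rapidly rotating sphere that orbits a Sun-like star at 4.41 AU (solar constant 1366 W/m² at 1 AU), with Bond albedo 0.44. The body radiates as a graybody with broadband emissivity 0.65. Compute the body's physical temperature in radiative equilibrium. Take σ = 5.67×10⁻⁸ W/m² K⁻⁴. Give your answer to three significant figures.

Irradiance scales as 1/d², so S = 1366 W/m² × (1/4.41)² = 70.24 W/m².
Absorbed flux (global mean): S(1−α)/4 = 70.24·0.56/4 = 9.833 W/m².
Equating to εσT⁴ with ε = 0.65: T = (9.833/0.65σ)^(1/4) = 127.8 K.

128 kelvin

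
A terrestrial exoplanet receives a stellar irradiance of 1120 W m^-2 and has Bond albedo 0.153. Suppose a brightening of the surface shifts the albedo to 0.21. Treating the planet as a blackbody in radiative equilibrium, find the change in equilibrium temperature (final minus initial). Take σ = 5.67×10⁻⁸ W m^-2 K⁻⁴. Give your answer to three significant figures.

Initial: T₁ = [S(1−0.153)/(4σ)]^(1/4) = 254.3 K.
After:  T₂ = [1120·0.79/(4σ)]^(1/4) = 249.9 K.
Change: 249.9 − 254.3 = -4.391 K.

-4.39 K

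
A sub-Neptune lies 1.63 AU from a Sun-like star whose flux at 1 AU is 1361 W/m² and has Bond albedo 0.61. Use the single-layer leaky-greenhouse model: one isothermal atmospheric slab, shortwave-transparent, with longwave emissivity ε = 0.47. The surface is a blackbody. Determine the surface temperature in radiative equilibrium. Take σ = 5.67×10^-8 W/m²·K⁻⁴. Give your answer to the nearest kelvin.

184 K

By the inverse-square law, S = 1361/1.63² = 512.3 W/m².
At the top of the atmosphere, σT_e⁴ = S(1−α)/4 = 49.94 W/m², giving T_e = 172.3 K.
The surface balance (absorbed SW + ε·downward IR = σT_s⁴) with T_a⁴ = T_s⁴/2 reduces to T_s = T_e·[2/(2−ε)]^¼ = 184.2 K.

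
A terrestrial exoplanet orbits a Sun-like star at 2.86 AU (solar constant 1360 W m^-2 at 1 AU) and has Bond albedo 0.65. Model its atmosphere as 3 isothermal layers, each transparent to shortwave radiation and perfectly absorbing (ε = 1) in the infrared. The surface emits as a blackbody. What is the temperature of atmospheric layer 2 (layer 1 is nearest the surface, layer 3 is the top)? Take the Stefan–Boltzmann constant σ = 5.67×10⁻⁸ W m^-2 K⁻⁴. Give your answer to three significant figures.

151 K

By the inverse-square law, S = 1360/2.86² = 166.3 W m^-2.
The effective emission temperature is T_e = [S(1−α)/(4σ)]^¼ = 126.6 K.
In the N-layer model, layer k (counted from the surface) has T_k = (N+1−k)^(1/4)·T_e.
T_2 = (2)^(1/4)·126.6 = 150.5 K.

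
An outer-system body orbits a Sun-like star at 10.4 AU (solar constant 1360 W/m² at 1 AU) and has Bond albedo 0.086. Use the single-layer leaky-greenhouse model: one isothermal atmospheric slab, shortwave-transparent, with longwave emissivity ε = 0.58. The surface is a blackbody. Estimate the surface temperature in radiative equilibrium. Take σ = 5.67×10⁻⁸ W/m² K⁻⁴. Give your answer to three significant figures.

91.9 kelvin

Flux at the orbit: S = 1360/(10.4)² = 12.57 W/m².
Effective emission temperature (TOA balance): σT_e⁴ = S(1−α)/4 = 2.873 W/m² → T_e = 84.37 K.
The surface balance (absorbed SW + ε·downward IR = σT_s⁴) with T_a⁴ = T_s⁴/2 reduces to T_s = T_e·[2/(2−ε)]^¼ = 91.91 K.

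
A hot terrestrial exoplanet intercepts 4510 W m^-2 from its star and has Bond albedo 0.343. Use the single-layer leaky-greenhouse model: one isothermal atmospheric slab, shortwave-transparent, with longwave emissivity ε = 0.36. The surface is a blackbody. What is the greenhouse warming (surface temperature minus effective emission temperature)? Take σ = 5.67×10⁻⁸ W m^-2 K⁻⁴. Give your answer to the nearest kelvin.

The planet radiates to space at T_e = [S(1−α)/(4σ)]^(1/4) = 338.1 K.
Surface balance with a leaky layer gives σT_s⁴ = σT_e⁴·2/(2−ε), so T_s = T_e·[2/(2−0.36)]^(1/4) = 355.3 K.
Greenhouse warming: T_s − T_e = 17.20 K.

17 K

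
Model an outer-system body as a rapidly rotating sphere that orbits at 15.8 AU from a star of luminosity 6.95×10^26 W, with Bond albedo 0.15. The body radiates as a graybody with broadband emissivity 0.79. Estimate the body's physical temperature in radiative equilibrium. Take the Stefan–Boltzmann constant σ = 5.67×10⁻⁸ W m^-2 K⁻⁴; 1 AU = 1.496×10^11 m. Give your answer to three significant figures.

82.8 K

Orbital distance: d = 15.8 AU = 2.364×10^12 m.
Flux at the orbit: S = L/(4πd²) = 6.95×10^26/(4π·(2.36×10^12)²) = 9.899 W m^-2.
Absorbed flux (global mean): S(1−α)/4 = 9.899·0.85/4 = 2.104 W m^-2.
Equating to εσT⁴ with ε = 0.79: T = (2.104/0.79σ)^(1/4) = 82.78 K.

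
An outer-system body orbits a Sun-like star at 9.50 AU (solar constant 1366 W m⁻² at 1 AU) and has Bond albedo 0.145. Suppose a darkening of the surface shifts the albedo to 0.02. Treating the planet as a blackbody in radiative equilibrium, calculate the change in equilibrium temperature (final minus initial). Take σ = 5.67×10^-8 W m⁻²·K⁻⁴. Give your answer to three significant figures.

3.02 kelvin

Irradiance scales as 1/d², so S = 1366 W m⁻² × (1/9.50)² = 15.14 W m⁻².
Before: T₁ = [15.14·0.855/(4σ)]^(1/4) = 86.91 K.
Final:   T₂ = [S(1−0.02)/(4σ)]^(1/4) = 89.93 K.
ΔT = T₂ − T₁ = 3.016 K.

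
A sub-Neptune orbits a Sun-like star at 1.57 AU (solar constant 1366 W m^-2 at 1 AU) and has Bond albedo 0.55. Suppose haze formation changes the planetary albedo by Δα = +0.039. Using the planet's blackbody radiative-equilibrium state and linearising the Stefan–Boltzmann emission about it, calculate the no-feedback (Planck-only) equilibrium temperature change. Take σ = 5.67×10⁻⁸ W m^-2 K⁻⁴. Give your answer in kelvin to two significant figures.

By the inverse-square law, S = 1366/1.57² = 554.2 W m^-2.
The baseline emission temperature is T_e = 182.1 K.
TOA radiative forcing: ΔF = −S·Δα/4 = −554.2·(+0.039)/4 = -5.403 W m^-2.
Planck response: λ_P = 4σT_e³ = 4·5.67×10⁻⁸·(182.1)³ = 1.369 W m^-2/K.
ΔT₀ = ΔF/λ_P = -5.403/1.369 = -3.95 K.

-3.9 K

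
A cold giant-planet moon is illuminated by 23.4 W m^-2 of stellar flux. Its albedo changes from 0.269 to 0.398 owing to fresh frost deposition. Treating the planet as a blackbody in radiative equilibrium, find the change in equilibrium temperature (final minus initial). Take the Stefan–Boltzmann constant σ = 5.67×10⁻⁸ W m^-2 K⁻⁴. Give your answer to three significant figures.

With α = 0.269, T₁ = 93.19 K.
Final:   T₂ = [S(1−0.398)/(4σ)]^(1/4) = 88.78 K.
ΔT = T₂ − T₁ = -4.415 K.

-4.42 kelvin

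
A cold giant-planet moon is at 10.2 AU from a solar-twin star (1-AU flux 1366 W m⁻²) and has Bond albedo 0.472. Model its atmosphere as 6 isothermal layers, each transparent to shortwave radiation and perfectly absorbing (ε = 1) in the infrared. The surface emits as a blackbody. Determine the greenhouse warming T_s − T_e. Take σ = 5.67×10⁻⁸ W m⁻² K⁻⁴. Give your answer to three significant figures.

Irradiance scales as 1/d², so S = 1366 W m⁻² × (1/10.2)² = 13.13 W m⁻².
The effective emission temperature is T_e = [S(1−α)/(4σ)]^¼ = 74.36 K.
T_s = (N+1)^(1/4)·T_e = 120.9 K.
So the greenhouse effect raises the surface by 120.9 − 74.36 = 46.59 K.

46.6 K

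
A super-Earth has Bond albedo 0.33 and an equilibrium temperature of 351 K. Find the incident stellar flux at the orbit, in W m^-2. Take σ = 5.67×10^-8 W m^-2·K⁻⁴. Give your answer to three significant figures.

From S(1−α)/4 = σT⁴: S = 4σT⁴/(1−α).
σT⁴ = 5.67×10⁻⁸·(351)⁴ = 860.6 W m^-2.
So S = 4×860.6/(1−0.33) = 5138 W m^-2.

5140 W m^-2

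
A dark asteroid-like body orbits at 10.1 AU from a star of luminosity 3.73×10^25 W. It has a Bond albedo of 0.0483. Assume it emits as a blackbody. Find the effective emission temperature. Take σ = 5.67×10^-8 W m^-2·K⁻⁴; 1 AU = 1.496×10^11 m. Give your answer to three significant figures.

48.3 kelvin

Orbital distance: d = 10.1 AU = 1.511×10^12 m.
Flux at the orbit: S = L/(4πd²) = 3.73×10^25/(4π·(1.51×10^12)²) = 1.300 W m^-2.
Averaging over the sphere, the absorbed flux is S(1−α)/4 = 0.3093 W m^-2.
Set σT⁴ = 0.3093 → T = (0.3093/σ)^(1/4) = 48.33 K.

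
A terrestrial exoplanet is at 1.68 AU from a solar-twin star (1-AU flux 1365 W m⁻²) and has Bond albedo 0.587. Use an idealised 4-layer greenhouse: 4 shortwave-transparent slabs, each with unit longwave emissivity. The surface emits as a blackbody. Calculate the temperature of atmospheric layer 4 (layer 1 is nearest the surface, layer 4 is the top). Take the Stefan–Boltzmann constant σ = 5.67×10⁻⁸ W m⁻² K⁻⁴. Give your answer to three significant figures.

Irradiance scales as 1/d², so S = 1365 W m⁻² × (1/1.68)² = 483.6 W m⁻².
OLR = S(1−α)/4 = 49.93 W m⁻²; the top layer radiates at T_e = 172.3 K.
In the N-layer model, layer k (counted from the surface) has T_k = (N+1−k)^(1/4)·T_e.
With k = 4: T_4 = (4+1−4)^¼·172.3 K = 172.3 K.

172 K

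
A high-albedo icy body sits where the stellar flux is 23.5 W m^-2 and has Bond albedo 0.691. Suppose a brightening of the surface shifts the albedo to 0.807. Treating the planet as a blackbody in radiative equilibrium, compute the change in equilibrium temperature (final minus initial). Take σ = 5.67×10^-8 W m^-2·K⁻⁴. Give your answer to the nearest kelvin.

-8 kelvin

Before: T₁ = [23.50·0.309/(4σ)]^(1/4) = 75.22 K.
Final:   T₂ = [S(1−0.807)/(4σ)]^(1/4) = 66.87 K.
Change: 66.87 − 75.22 = -8.350 K.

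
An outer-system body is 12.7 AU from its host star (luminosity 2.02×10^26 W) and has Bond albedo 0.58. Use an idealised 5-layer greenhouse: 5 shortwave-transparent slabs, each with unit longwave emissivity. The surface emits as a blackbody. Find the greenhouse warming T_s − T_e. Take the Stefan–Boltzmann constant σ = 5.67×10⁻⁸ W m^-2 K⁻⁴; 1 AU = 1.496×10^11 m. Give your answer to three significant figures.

30.3 K

Orbital distance: d = 12.7 AU = 1.900×10^12 m.
Flux at the orbit: S = L/(4πd²) = 2.02×10^26/(4π·(1.90×10^12)²) = 4.453 W m^-2.
OLR = S(1−α)/4 = 0.4676 W m^-2; the top layer radiates at T_e = 53.59 K.
T_s = (N+1)^(1/4)·T_e = 83.87 K.
Warming: T_s − T_e = 30.28 K.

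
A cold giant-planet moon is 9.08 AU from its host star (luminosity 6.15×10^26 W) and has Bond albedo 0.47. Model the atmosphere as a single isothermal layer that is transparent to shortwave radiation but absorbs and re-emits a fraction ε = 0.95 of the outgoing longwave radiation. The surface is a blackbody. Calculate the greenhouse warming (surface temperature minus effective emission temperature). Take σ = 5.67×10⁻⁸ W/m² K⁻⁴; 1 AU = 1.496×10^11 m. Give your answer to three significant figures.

Orbital distance: d = 9.08 AU = 1.358×10^12 m.
Spreading L over a sphere of radius d: S = 6.15×10^26/(4π·1.36×10^12²) = 26.52 W/m².
Effective emission temperature (TOA balance): σT_e⁴ = S(1−α)/4 = 3.514 W/m² → T_e = 88.73 K.
The surface balance (absorbed SW + ε·downward IR = σT_s⁴) with T_a⁴ = T_s⁴/2 reduces to T_s = T_e·[2/(2−ε)]^¼ = 104.2 K.
The atmosphere warms the surface by 15.51 K.

15.5 K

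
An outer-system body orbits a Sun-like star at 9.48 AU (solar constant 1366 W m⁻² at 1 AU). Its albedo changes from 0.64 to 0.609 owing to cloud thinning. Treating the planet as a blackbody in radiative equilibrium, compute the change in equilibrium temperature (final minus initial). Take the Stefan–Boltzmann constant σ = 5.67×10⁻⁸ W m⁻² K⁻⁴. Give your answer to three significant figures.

Flux at the orbit: S = 1366/(9.48)² = 15.20 W m⁻².
Initial: T₁ = [S(1−0.64)/(4σ)]^(1/4) = 70.08 K.
Final:   T₂ = [S(1−0.609)/(4σ)]^(1/4) = 71.55 K.
Change: 71.55 − 70.08 = 1.462 K.

1.46 kelvin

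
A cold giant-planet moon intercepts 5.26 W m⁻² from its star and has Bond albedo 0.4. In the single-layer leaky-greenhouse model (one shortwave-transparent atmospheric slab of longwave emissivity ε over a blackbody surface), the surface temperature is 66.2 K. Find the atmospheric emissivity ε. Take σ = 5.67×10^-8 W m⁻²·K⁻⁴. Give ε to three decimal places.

First, T_e = [5.260·(1−0.4)/(4σ)]^(1/4) = 61.08 K.
T_s⁴ = T_e⁴·2/(2−ε) → ε = 2 − 2(T_e/T_s)⁴ = 2 − 2·(61.08/66.2)⁴ = 0.5509.

0.551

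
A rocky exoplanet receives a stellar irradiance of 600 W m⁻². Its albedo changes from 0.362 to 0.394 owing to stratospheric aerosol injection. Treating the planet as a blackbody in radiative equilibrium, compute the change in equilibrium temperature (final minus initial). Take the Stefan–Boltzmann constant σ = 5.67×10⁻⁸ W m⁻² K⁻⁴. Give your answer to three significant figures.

Initial: T₁ = [S(1−0.362)/(4σ)]^(1/4) = 202.7 K.
With α = 0.394, T₂ = 200.1 K.
ΔT = T₂ − T₁ = -2.591 K.

-2.59 K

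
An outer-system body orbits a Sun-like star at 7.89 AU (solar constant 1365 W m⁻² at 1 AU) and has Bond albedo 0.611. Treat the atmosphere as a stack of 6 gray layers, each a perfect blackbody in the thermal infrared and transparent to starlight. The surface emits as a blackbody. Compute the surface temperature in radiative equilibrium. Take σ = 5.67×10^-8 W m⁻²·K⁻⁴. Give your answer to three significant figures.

By the inverse-square law, S = 1365/7.89² = 21.93 W m⁻².
The effective emission temperature is T_e = [S(1−α)/(4σ)]^¼ = 78.31 K.
With N = 6 opaque layers, T_s = (N+1)^(1/4)·T_e = 7^(1/4)·78.31 = 127.4 K.

127 K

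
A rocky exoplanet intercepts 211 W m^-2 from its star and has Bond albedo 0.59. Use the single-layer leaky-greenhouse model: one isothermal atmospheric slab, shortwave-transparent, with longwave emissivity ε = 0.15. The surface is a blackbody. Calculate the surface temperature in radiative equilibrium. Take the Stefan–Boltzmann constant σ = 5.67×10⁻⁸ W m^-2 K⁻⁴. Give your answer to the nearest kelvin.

143 K

The planet radiates to space at T_e = [S(1−α)/(4σ)]^(1/4) = 139.8 K.
Surface balance with a leaky layer gives σT_s⁴ = σT_e⁴·2/(2−ε), so T_s = T_e·[2/(2−0.15)]^(1/4) = 142.5 K.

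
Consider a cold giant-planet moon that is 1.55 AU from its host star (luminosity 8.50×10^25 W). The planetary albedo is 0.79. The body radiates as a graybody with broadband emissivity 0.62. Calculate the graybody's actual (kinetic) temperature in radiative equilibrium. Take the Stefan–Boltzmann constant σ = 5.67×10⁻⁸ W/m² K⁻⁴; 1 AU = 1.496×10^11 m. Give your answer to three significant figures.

d = 1.55 × 1.496×10^11 m = 2.319×10^11 m.
Spreading L over a sphere of radius d: S = 8.50×10^25/(4π·2.32×10^11²) = 125.8 W/m².
Averaging over the sphere, the absorbed flux is S(1−α)/4 = 6.605 W/m².
Equating to εσT⁴ with ε = 0.62: T = (6.605/0.62σ)^(1/4) = 117.1 K.

117 kelvin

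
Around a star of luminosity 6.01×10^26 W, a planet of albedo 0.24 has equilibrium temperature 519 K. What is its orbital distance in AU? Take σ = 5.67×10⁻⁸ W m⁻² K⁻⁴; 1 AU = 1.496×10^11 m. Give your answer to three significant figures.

0.314 AU

The flux needed for this T is 4σT⁴/(1−0.24) = 21650 W m⁻².
Then d = [L/(4πS)]^(1/2) = 4.700×10^10 m, i.e. 0.3142 AU.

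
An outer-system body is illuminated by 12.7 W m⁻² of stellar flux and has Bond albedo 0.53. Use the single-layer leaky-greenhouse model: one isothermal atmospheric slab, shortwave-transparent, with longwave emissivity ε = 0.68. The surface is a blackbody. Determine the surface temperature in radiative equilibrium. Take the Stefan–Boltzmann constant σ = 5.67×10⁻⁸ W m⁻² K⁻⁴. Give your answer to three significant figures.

At the top of the atmosphere, σT_e⁴ = S(1−α)/4 = 1.492 W m⁻², giving T_e = 71.62 K.
The surface balance (absorbed SW + ε·downward IR = σT_s⁴) with T_a⁴ = T_s⁴/2 reduces to T_s = T_e·[2/(2−ε)]^¼ = 79.47 K.

79.5 K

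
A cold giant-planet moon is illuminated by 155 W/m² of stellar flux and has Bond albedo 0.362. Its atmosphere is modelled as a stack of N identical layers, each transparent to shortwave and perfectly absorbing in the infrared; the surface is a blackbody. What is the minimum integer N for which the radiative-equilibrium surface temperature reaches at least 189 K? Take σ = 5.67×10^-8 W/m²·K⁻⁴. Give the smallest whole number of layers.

2

OLR = S(1−α)/4 = 24.72 W/m²; the top layer radiates at T_e = 144.5 K.
Since T_s⁴ = (N+1)T_e⁴, we need N ≥ (T_s/T_e)⁴ − 1 = 1.926.
So N ≥ 1.926; the smallest integer is N = 2.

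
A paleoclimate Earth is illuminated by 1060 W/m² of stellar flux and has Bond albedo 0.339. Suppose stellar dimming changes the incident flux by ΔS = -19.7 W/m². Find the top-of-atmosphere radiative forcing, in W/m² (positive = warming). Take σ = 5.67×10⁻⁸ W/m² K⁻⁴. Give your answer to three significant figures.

Only a fraction (1−α) is absorbed and it's spread over 4πR², so ΔF = (1−α)ΔS/4 = -3.255 W/m².

-3.26 W/m²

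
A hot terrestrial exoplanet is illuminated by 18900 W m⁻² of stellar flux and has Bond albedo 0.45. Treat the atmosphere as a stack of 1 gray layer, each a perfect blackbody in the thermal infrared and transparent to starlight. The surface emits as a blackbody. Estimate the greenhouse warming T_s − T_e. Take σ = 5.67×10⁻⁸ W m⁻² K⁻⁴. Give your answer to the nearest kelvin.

88 kelvin

Top-of-atmosphere balance: σT_e⁴ = S(1−α)/4 = 2599 W m⁻² → T_e = 462.7 K.
Surface: T_s = (2)^¼·T_e = 550.2 K.
So the greenhouse effect raises the surface by 550.2 − 462.7 = 87.55 K.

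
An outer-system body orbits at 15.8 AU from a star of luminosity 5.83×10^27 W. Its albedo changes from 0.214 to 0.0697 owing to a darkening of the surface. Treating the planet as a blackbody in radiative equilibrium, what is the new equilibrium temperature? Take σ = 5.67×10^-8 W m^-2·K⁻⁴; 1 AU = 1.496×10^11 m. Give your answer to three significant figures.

Orbital distance: d = 15.8 AU = 2.364×10^12 m.
S = L/(4πd²) = 83.04 W m^-2.
With the new albedo, S(1−α₂)/4 = 19.31 W m^-2, so T₂ = 135.9 K.

136 K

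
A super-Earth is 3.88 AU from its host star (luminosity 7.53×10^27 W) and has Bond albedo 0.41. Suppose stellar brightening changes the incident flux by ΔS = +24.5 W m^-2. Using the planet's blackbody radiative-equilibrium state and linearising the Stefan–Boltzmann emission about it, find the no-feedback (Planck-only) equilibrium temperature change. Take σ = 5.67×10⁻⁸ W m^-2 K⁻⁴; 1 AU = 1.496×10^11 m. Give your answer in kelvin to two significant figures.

d = 3.88 × 1.496×10^11 m = 5.804×10^11 m.
Flux at the orbit: S = L/(4πd²) = 7.53×10^27/(4π·(5.80×10^11)²) = 1779 W m^-2.
The baseline emission temperature is T_e = 260.8 K.
TOA radiative forcing: ΔF = (1−α)ΔS/4 = 0.59·(+24.5)/4 = 3.614 W m^-2.
Linearising σT⁴ gives d(σT⁴)/dT = 4σT_e³ = 4.023 W m^-2 per K.
Hence the no-feedback warming is ΔF/(4σT_e³) = 0.898 K.

0.90 K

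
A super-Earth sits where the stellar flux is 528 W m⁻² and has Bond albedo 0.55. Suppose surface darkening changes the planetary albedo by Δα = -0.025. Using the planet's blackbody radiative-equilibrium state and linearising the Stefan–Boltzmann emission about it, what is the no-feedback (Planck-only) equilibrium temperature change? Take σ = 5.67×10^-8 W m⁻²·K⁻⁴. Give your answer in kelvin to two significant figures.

Unperturbed T_e = [528.0·(1−0.55)/(4σ)]^¼ = 179.9 K.
ΔF = −(S/4)Δα = −(528.0/4)×(-0.025) = 3.300 W m⁻².
Linearising σT⁴ gives d(σT⁴)/dT = 4σT_e³ = 1.321 W m⁻² per K.
ΔT₀ = ΔF/λ_P = 3.300/1.321 = 2.50 K.

2.5 K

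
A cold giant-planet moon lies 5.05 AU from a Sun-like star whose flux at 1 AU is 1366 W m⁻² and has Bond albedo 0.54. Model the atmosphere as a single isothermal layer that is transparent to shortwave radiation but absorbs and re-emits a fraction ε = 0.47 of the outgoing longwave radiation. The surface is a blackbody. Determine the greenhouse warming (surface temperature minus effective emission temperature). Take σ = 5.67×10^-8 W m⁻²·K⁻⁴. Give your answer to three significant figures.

By the inverse-square law, S = 1366/5.05² = 53.56 W m⁻².
At the top of the atmosphere, σT_e⁴ = S(1−α)/4 = 6.160 W m⁻², giving T_e = 102.1 K.
The surface balance (absorbed SW + ε·downward IR = σT_s⁴) with T_a⁴ = T_s⁴/2 reduces to T_s = T_e·[2/(2−ε)]^¼ = 109.2 K.
Greenhouse warming: T_s − T_e = 7.071 K.

7.07 kelvin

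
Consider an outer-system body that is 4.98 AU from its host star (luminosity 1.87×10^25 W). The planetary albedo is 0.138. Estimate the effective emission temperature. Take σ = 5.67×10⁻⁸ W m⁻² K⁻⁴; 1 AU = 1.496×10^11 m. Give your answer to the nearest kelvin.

Orbital distance: d = 4.98 AU = 7.450×10^11 m.
S = L/(4πd²) = 2.681 W m⁻².
The planet absorbs (1−α)S over its disc πR² and re-emits over 4πR², so the mean absorbed flux is (1−0.138)·2.681/4 = 0.5778 W m⁻².
Balancing against σT⁴: T = (0.5778/5.67×10⁻⁸)^(1/4) = 56.50 K.

56 K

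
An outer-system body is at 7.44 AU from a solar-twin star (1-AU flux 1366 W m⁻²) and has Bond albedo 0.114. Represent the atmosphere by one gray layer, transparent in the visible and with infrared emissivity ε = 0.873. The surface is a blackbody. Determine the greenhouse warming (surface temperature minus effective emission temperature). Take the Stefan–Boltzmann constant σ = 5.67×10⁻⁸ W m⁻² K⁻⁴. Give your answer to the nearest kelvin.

15 K

Flux at the orbit: S = 1366/(7.44)² = 24.68 W m⁻².
At the top of the atmosphere, σT_e⁴ = S(1−α)/4 = 5.466 W m⁻², giving T_e = 99.09 K.
Surface balance with a leaky layer gives σT_s⁴ = σT_e⁴·2/(2−ε), so T_s = T_e·[2/(2−0.873)]^(1/4) = 114.4 K.
T_s − T_e = 114.4 − 99.09 = 15.28 K.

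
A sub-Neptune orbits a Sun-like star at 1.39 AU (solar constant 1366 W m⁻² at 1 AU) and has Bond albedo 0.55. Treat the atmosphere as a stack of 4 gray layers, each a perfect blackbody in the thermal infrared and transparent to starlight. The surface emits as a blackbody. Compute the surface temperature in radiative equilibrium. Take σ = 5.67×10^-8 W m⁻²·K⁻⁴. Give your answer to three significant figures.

289 K

Flux at the orbit: S = 1366/(1.39)² = 707.0 W m⁻².
The effective emission temperature is T_e = [S(1−α)/(4σ)]^¼ = 193.5 K.
With N = 4 opaque layers, T_s = (N+1)^(1/4)·T_e = 5^(1/4)·193.5 = 289.4 K.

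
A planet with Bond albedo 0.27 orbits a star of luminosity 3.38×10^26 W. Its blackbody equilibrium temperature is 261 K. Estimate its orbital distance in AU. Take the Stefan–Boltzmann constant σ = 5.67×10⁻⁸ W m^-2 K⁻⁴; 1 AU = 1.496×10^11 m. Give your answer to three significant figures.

0.913 AU

Required flux: S = 4σT⁴/(1−α) = 1442 W m^-2.
Then d = [L/(4πS)]^(1/2) = 1.366×10^11 m, i.e. 0.9130 AU.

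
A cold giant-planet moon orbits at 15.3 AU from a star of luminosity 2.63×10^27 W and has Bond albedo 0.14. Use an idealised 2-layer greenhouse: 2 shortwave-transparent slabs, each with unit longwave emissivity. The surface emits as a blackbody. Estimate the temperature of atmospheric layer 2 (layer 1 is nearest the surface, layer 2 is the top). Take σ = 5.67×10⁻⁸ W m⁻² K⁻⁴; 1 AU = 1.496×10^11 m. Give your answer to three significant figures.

111 K

Orbital distance: d = 15.3 AU = 2.289×10^12 m.
Flux at the orbit: S = L/(4πd²) = 2.63×10^27/(4π·(2.29×10^12)²) = 39.95 W m⁻².
OLR = S(1−α)/4 = 8.589 W m⁻²; the top layer radiates at T_e = 110.9 K.
In the N-layer model, layer k (counted from the surface) has T_k = (N+1−k)^(1/4)·T_e.
T_2 = (1)^(1/4)·110.9 = 110.9 K.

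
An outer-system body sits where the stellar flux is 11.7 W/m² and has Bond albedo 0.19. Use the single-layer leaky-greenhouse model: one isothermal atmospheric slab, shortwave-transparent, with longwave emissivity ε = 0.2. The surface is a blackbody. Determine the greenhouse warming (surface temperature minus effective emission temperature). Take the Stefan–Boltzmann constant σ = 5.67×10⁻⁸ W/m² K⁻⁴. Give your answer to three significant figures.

2.15 kelvin

At the top of the atmosphere, σT_e⁴ = S(1−α)/4 = 2.369 W/m², giving T_e = 80.40 K.
For a single slab of emissivity ε, T_s⁴ = 2T_e⁴/(2−ε); thus T_s = 80.40·(1.111)^(1/4) = 82.55 K.
Greenhouse warming: T_s − T_e = 2.146 K.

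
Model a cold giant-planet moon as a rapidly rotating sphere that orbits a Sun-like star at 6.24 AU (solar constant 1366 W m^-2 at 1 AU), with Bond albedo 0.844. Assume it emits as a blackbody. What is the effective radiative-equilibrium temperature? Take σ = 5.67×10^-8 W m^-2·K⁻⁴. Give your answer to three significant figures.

By the inverse-square law, S = 1366/6.24² = 35.08 W m^-2.
The planet absorbs (1−α)S over its disc πR² and re-emits over 4πR², so the mean absorbed flux is (1−0.844)·35.08/4 = 1.368 W m^-2.
Balancing against σT⁴: T = (1.368/5.67×10⁻⁸)^(1/4) = 70.09 K.

70.1 K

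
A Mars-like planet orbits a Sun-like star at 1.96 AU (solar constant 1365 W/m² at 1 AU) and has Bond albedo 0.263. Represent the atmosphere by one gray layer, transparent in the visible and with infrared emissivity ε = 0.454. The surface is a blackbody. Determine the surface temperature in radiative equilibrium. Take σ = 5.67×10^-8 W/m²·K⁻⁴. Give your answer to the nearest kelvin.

By the inverse-square law, S = 1365/1.96² = 355.3 W/m².
At the top of the atmosphere, σT_e⁴ = S(1−α)/4 = 65.47 W/m², giving T_e = 184.3 K.
Surface balance with a leaky layer gives σT_s⁴ = σT_e⁴·2/(2−ε), so T_s = T_e·[2/(2−0.454)]^(1/4) = 196.6 K.

197 K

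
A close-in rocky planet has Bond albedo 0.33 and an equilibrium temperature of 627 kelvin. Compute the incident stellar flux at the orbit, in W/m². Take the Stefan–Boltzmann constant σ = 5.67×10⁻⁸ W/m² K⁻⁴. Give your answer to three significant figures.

52300 W/m²

Invert the energy balance for S: S = 4σT⁴/(1−α).
σT⁴ = 5.67×10⁻⁸·(627)⁴ = 8763 W/m².
S = 4·8763/0.67 = 52320 W/m².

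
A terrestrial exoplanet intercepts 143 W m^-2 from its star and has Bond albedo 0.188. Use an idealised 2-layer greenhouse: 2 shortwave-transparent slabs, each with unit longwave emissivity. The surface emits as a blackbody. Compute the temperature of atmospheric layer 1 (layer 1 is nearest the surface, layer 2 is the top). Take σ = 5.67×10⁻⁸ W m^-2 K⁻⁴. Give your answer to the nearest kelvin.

179 K

Top-of-atmosphere balance: σT_e⁴ = S(1−α)/4 = 29.03 W m^-2 → T_e = 150.4 K.
The net upward flux σT_e⁴ is constant between every pair of levels, so T_k⁴ = (N+1−k)T_e⁴.
T_1 = (2)^(1/4)·150.4 = 178.9 K.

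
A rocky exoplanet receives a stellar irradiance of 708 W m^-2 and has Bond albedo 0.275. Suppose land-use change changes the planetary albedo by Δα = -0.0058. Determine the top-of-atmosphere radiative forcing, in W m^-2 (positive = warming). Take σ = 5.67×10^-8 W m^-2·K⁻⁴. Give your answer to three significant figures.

The change in absorbed flux is Δ[S(1−α)/4] = −SΔα/4 = 1.027 W m^-2.

1.03 W m^-2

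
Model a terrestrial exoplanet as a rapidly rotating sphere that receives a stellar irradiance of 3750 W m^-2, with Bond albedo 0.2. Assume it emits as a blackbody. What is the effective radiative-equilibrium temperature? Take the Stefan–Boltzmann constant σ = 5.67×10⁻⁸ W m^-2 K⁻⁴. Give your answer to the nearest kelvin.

The planet absorbs (1−α)S over its disc πR² and re-emits over 4πR², so the mean absorbed flux is (1−0.2)·3750/4 = 750.0 W m^-2.
Set σT⁴ = 750.0 → T = (750.0/σ)^(1/4) = 339.1 K.

339 kelvin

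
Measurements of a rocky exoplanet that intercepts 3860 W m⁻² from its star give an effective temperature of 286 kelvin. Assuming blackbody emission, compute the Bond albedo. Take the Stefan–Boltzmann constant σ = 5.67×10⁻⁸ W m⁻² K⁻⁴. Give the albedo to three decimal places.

0.607

Energy balance: S(1−α)/4 = σT⁴, so 1−α = 4σT⁴/S.
4σT⁴ = 4·5.67×10⁻⁸·(286)⁴ = 1517 W m⁻².
Hence α = 1 − 1517/3860 = 0.6069.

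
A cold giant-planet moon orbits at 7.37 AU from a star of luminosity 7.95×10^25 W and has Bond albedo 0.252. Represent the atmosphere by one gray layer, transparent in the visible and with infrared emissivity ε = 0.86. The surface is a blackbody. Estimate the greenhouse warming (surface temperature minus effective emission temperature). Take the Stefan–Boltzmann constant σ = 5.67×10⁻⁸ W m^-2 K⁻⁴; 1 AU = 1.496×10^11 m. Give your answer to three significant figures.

9.71 K

d = 7.37 × 1.496×10^11 m = 1.103×10^12 m.
Spreading L over a sphere of radius d: S = 7.95×10^25/(4π·1.10×10^12²) = 5.204 W m^-2.
At the top of the atmosphere, σT_e⁴ = S(1−α)/4 = 0.9732 W m^-2, giving T_e = 64.37 K.
Surface balance with a leaky layer gives σT_s⁴ = σT_e⁴·2/(2−ε), so T_s = T_e·[2/(2−0.86)]^(1/4) = 74.08 K.
Greenhouse warming: T_s − T_e = 9.712 K.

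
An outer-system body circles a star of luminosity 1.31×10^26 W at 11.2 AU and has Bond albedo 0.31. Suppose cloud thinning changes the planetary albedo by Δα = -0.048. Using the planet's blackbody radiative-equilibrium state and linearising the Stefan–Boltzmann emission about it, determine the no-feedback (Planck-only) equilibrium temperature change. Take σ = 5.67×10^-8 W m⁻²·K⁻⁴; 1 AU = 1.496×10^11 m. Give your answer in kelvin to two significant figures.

1.0 K

Orbital distance: d = 11.2 AU = 1.676×10^12 m.
Flux at the orbit: S = L/(4πd²) = 1.31×10^26/(4π·(1.68×10^12)²) = 3.713 W m⁻².
Reference equilibrium: T_e = [S(1−α)/(4σ)]^(1/4) = 57.98 K.
ΔF = −(S/4)Δα = −(3.713/4)×(-0.048) = 0.04456 W m⁻².
The Planck feedback parameter is 4σT_e³ = 0.04419 W m⁻²/K.
ΔT₀ = ΔF/λ_P = 0.04456/0.04419 = 1.01 K.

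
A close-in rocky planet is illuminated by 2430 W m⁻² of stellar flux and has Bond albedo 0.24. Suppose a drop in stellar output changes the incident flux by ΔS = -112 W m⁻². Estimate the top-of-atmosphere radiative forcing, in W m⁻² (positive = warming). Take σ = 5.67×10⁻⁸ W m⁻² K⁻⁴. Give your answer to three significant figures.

ΔF = Δ[S(1−α)]/4 = (1−0.24)·-112/4 = -21.28 W m⁻².

-21.3 W m⁻²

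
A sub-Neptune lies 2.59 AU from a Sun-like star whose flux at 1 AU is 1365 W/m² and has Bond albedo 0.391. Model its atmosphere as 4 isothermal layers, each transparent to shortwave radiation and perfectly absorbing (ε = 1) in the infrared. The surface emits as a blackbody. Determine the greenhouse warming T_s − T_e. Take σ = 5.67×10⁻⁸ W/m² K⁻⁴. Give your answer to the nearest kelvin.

76 K

Irradiance scales as 1/d², so S = 1365 W/m² × (1/2.59)² = 203.5 W/m².
OLR = S(1−α)/4 = 30.98 W/m²; the top layer radiates at T_e = 152.9 K.
T_s = (N+1)^(1/4)·T_e = 228.6 K.
Warming: T_s − T_e = 75.73 K.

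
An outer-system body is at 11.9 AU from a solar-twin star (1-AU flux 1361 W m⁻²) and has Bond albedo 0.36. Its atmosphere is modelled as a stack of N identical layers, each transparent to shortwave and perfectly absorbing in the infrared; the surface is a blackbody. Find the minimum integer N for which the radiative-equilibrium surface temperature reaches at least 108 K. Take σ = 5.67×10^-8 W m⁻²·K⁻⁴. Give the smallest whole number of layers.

By the inverse-square law, S = 1361/11.9² = 9.611 W m⁻².
Top-of-atmosphere balance: σT_e⁴ = S(1−α)/4 = 1.538 W m⁻² → T_e = 72.16 K.
T_s = (N+1)^(1/4)·T_e ≥ 108 K requires N+1 ≥ (T_s/T_e)⁴ = (108/72.16)⁴ = 5.016.
So N ≥ 4.016; the smallest integer is N = 5.

5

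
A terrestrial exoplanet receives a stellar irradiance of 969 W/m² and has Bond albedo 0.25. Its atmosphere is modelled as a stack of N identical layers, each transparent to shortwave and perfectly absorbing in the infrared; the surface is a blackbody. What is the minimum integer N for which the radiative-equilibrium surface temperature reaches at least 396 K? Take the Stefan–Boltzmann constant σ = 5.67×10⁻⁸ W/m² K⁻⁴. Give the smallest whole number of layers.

The effective emission temperature is T_e = [S(1−α)/(4σ)]^¼ = 237.9 K.
Since T_s⁴ = (N+1)T_e⁴, we need N ≥ (T_s/T_e)⁴ − 1 = 6.674.
The minimum whole number is N = 7.

7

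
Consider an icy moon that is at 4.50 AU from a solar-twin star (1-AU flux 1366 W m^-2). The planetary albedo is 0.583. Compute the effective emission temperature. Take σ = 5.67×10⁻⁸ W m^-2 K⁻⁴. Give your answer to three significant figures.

Irradiance scales as 1/d², so S = 1366 W m^-2 × (1/4.50)² = 67.46 W m^-2.
The planet absorbs (1−α)S over its disc πR² and re-emits over 4πR², so the mean absorbed flux is (1−0.583)·67.46/4 = 7.032 W m^-2.
Set σT⁴ = 7.032 → T = (7.032/σ)^(1/4) = 105.5 K.

106 kelvin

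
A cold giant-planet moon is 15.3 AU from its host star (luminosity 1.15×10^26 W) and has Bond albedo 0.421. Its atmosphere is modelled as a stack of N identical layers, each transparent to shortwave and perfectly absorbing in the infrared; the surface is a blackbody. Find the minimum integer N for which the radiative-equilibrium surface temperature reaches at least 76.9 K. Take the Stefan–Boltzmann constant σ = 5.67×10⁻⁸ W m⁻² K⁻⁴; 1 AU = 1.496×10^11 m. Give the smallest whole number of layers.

d = 15.3 × 1.496×10^11 m = 2.289×10^12 m.
S = L/(4πd²) = 1.747 W m⁻².
OLR = S(1−α)/4 = 0.2528 W m⁻²; the top layer radiates at T_e = 45.95 K.
Since T_s⁴ = (N+1)T_e⁴, we need N ≥ (T_s/T_e)⁴ − 1 = 6.842.
So N ≥ 6.842; the smallest integer is N = 7.

7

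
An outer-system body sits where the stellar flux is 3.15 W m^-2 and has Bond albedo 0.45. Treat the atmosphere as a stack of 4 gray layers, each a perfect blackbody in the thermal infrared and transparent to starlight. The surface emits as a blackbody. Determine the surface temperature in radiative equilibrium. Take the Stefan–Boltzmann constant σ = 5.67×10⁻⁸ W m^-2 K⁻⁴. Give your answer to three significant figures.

Top-of-atmosphere balance: σT_e⁴ = S(1−α)/4 = 0.4331 W m^-2 → T_e = 52.57 K.
For an N-layer opaque stack, T_s⁴ = (N+1)T_e⁴, hence T_s = (5)^(1/4)×52.57 K = 78.61 K.

78.6 K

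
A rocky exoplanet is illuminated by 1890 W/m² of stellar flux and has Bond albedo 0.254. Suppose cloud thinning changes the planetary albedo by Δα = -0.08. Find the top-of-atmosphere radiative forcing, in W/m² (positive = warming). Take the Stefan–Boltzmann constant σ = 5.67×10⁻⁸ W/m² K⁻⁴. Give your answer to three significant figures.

37.8 W/m²

The change in absorbed flux is Δ[S(1−α)/4] = −SΔα/4 = 37.80 W/m².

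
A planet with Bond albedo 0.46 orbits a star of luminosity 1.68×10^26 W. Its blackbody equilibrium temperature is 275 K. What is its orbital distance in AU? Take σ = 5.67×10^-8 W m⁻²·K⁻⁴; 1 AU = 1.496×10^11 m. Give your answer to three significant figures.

0.499 AU

The flux needed for this T is 4σT⁴/(1−0.46) = 2402 W m⁻².
From L = 4πd²S, d = √(1.68×10^26/(4π·2402)) = 7.460×10^10 m = 0.4987 AU.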